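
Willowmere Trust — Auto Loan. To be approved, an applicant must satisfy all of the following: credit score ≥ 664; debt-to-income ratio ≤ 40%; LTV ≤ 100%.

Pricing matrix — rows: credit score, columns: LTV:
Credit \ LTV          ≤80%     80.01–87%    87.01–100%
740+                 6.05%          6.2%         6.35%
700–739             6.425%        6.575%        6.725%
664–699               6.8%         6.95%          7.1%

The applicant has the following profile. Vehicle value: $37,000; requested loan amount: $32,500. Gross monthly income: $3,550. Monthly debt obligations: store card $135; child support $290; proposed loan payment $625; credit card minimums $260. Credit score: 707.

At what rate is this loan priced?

6.725%

Credit score 707 ≥ 664; Total monthly debts = (135 + 290 + 625 + 260) = 1,310. DTI = 1,310/3,550 = 36.9% ≤ 40%
LTV = 32,500/37,000 = 87.8% ≤ 100%
Credit 707 → row 700–739; LTV 87.8% → column 87.01–100%. Grid cell → 6.725%.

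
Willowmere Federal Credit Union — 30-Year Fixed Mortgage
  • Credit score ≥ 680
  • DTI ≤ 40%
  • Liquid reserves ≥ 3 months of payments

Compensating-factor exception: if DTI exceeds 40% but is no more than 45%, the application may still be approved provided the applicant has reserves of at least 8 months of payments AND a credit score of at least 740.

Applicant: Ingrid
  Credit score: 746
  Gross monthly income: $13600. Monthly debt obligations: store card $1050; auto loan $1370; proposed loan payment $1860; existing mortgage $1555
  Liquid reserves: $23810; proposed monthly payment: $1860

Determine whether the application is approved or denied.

Approved

Credit score 746 ≥ 680 (meets base)
Total debts = (1,050 + 1,370 + 1,860 + 1,555) = 5,835. DTI = 5,835/13,600 = 42.9% > 40% — standard DTI limit exceeded.
Reserves: 23,810 ÷ 1,860 = 12.8 months (meets 3-month minimum)
42.9% falls in the override range (40%–45%), so the compensating-factor test applies.
Reserves 12.8 ≥ 8 months; credit score 746 ≥ 740.
Both compensating conditions met → exception applies.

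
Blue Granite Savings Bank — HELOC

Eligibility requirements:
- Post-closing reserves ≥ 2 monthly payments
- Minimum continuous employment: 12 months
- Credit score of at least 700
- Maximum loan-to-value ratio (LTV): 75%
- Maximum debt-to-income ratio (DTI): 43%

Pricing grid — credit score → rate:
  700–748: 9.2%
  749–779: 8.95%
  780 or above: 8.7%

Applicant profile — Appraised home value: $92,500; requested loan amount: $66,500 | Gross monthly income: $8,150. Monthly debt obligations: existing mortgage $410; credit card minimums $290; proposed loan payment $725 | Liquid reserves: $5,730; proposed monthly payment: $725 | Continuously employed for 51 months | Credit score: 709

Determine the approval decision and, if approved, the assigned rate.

Approved at 9.2%

Credit score 709 ≥ 700 (meets minimum)
LTV: 66,500 ÷ 92,500 = 71.9%, within 75% cap
Employment 51 ≥ 12 months
Reserves: 5,730 ÷ 725 = 7.9 months (meets 2-month minimum)
Total monthly debts = (410 + 290 + 725) = 1,425. Debt-to-income = 1,425/8,150 = 17.5% — meets 43% limit
All requirements met. Score 709 falls in the 700–748 tier → 9.2%.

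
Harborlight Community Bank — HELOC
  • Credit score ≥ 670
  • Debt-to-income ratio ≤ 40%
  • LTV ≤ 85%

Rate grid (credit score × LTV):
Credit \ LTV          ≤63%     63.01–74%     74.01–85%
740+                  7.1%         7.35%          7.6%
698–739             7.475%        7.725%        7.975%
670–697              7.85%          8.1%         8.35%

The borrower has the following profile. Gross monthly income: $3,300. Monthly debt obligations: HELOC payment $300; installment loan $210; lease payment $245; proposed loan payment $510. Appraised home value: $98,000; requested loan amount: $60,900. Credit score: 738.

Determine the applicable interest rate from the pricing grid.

7.475%

Credit score 738 ≥ 670; Total monthly debts = (300 + 210 + 245 + 510) = 1,265. DTI = 1,265/3,300 = 38.3% ≤ 40%
Loan-to-value = 60,900/98,000 = 62.1% — pass (85% max)
Score 738 is in the 698–739 band; LTV 62.1% is in the ≤63% band → 7.475%.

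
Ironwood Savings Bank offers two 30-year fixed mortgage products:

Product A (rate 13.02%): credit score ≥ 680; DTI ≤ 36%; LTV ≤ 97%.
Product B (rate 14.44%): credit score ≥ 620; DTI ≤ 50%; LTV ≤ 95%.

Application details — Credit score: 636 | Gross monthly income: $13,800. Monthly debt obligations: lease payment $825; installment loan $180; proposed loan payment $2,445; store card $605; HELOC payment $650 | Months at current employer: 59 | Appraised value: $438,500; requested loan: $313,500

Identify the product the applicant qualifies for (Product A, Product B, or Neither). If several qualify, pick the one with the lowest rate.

Product B

Total debts = (825 + 180 + 2,445 + 605 + 650) = 4,705; DTI = 4,705/13,800 = 34.1%.
LTV = 313,500/438,500 = 71.5%.
Product A: score 636 < 680; DTI 34.1% ≤ 36%; LTV 71.5% ≤ 97% → does not qualify.
Product B: score 636 ≥ 620; DTI 34.1% ≤ 50%; LTV 71.5% ≤ 95% → qualifies.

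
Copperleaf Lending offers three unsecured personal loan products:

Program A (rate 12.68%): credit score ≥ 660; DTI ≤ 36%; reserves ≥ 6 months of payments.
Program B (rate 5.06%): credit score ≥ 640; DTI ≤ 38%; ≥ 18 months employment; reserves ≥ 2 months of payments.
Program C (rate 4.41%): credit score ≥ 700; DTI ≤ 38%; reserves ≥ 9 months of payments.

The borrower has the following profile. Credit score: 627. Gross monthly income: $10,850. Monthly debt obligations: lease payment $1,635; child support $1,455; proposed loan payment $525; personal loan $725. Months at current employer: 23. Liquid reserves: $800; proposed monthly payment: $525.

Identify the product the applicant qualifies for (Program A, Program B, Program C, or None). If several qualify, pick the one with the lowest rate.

Total debts = (1,635 + 1,455 + 525 + 725) = 4,340; DTI = 4,340/10,850 = 40%.
Reserves = 800/525 = 1.5 months.
Program A: score 627 < 660; DTI 40% > 36%; reserves 1.5 < 6 mo → does not qualify.
Program B: score 627 < 640; DTI 40% > 38%; employment 23 ≥ 18 mo; reserves 1.5 < 2 mo → does not qualify.
Program C: score 627 < 700; DTI 40% > 38%; reserves 1.5 < 9 mo → does not qualify.

None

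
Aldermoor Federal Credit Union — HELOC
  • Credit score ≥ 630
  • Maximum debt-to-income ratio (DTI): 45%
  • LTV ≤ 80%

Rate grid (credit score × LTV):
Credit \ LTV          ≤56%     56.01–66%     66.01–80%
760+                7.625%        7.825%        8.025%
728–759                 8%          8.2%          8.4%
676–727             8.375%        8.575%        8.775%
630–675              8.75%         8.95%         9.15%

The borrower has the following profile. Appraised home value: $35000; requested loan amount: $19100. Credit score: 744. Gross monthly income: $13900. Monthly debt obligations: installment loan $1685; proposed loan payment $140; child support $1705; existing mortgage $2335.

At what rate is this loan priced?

8%

Credit score 744 ≥ 630; Total monthly debts = (1,685 + 140 + 1,705 + 2,335) = 5,865. Debt-to-income = 5,865/13,900 = 42.2% — meets 45% limit
Loan-to-value = 19,100/35,000 = 54.6% — pass (80% max)
Score 744 is in the 728–759 band; LTV 54.6% is in the ≤56% band → 8%.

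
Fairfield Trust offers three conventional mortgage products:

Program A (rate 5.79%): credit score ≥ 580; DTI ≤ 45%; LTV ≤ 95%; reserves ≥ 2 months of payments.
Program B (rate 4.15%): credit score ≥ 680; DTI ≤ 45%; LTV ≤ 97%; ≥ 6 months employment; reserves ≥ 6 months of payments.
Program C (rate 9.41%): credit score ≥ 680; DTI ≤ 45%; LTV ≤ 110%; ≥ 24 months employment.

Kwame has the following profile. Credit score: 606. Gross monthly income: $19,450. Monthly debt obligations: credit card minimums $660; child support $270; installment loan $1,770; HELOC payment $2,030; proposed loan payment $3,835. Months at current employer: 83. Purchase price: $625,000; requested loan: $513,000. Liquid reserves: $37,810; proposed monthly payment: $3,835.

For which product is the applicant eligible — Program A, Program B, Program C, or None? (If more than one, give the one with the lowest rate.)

Total debts = (660 + 270 + 1,770 + 2,030 + 3,835) = 8,565; DTI = 8,565/19,450 = 44%.
LTV = 513,000/625,000 = 82.1%.
Reserves = 37,810/3,835 = 9.9 months.
Program A: score 606 ≥ 580; DTI 44% ≤ 45%; LTV 82.1% ≤ 95%; reserves 9.9 ≥ 2 mo → qualifies.
Program B: score 606 < 680; DTI 44% ≤ 45%; LTV 82.1% ≤ 97%; employment 83 ≥ 6 mo; reserves 9.9 ≥ 6 mo → does not qualify.
Program C: score 606 < 680; DTI 44% ≤ 45%; LTV 82.1% ≤ 110%; employment 83 ≥ 24 mo → does not qualify.

Program A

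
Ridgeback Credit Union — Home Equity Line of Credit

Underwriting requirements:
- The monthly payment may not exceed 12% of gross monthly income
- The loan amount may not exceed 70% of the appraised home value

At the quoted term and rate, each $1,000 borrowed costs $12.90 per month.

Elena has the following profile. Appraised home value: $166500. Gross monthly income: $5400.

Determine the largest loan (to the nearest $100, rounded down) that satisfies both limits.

Payment cap: 12% × $5,400 = $648/month.
At $12.90 per $1,000, that supports 648/12.90 × 1,000 ≈ $50,232 → $50,200.
LTV cap: 70% × $166,500 = $116,550 → $116,500.
Binding constraint: payment-to-income.

$50,200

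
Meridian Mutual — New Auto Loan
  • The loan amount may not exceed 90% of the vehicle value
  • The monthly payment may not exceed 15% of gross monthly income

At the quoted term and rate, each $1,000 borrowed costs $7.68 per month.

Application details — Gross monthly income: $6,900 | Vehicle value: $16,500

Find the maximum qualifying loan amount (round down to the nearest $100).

Payment cap: 15% × $6,900 = $1,035/month.
At $7.68 per $1,000, that supports 1,035/7.68 × 1,000 ≈ $134,765 → $134,700.
LTV cap: 90% × $16,500 = $14,850 → $14,800.
Binding constraint: loan-to-value.

$14,800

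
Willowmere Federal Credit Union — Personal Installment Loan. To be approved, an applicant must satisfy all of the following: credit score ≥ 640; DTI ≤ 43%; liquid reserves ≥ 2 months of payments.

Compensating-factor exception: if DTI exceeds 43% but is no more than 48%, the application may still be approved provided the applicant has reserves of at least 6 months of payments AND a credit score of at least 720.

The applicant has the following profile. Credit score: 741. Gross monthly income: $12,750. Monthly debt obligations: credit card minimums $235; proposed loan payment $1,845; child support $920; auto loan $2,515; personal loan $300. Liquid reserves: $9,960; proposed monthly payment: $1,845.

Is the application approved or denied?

Denied

Credit score 741 ≥ 640 (meets base)
Total debts = (235 + 1,845 + 920 + 2,515 + 300) = 5,815. DTI = 5,815/12,750 = 45.6% > 43% — standard DTI limit exceeded.
Liquid reserves cover 9,960/1,845 = 5.4 months — ≥ 2 required
45.6% falls in the override range (43%–48%), so the compensating-factor test applies.
Override check — reserves: 5.4 mo (short of 6); score: 741 (ok).
Compensating-factor requirement not fully met.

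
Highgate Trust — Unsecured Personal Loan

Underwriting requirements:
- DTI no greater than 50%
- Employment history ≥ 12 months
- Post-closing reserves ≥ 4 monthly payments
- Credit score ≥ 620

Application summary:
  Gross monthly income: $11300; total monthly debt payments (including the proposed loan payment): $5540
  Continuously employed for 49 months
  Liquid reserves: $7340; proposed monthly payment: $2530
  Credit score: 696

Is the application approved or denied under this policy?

DTI = 5,540/11,300 = 49% ≤ 50%
Employment 49 ≥ 12 months
Liquid reserves cover 7,340/2,530 = 2.9 months — < 4 required
Credit score 696 ≥ 620 (meets)
Fails on reserves.

Denied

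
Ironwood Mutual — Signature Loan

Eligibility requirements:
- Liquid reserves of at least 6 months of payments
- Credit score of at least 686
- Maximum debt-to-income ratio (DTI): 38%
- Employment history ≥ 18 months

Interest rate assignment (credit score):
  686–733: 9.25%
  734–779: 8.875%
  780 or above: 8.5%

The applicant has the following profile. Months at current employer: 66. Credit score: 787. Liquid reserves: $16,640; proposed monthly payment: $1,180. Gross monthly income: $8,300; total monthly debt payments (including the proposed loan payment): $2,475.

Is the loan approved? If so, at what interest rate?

Credit score 787 ≥ 686 (meets minimum)
Employment 66 ≥ 18 months
DTI: 2,475 ÷ 8,300 = 29.8%, within the 38% cap
Reserves: 16,640 ÷ 1,180 = 14.1 months (meets 6-month minimum)
All requirements met. Score 787 falls in the 780 or above tier → 8.5%.

Approved at 8.5%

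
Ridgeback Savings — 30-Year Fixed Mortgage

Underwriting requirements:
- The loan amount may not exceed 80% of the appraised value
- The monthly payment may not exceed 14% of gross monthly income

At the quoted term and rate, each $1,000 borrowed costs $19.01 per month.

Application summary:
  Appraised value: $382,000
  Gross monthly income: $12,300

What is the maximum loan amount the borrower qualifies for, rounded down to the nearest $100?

$90,500

Payment cap: 14% × $12,300 = $1,722/month.
At $19.01 per $1,000, that supports 1,722/19.01 × 1,000 ≈ $90,583 → $90,500.
LTV cap: 80% × $382,000 = $305,600 → $305,600.
Binding constraint: payment-to-income.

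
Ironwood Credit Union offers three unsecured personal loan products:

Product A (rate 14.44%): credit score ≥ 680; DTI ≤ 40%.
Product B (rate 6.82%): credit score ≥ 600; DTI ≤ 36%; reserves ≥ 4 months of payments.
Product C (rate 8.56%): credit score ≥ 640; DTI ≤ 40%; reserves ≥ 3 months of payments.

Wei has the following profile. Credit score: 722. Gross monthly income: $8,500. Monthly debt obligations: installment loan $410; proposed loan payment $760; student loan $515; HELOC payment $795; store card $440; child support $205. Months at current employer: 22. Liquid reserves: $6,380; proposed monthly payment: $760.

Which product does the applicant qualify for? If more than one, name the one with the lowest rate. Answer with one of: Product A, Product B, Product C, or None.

Product C

Total debts = (410 + 760 + 515 + 795 + 440 + 205) = 3,125; DTI = 3,125/8,500 = 36.8%.
Reserves = 6,380/760 = 8.4 months.
Product A: score 722 ≥ 680; DTI 36.8% ≤ 40% → qualifies.
Product B: score 722 ≥ 600; DTI 36.8% > 36%; reserves 8.4 ≥ 4 mo → does not qualify.
Product C: score 722 ≥ 640; DTI 36.8% ≤ 40%; reserves 8.4 ≥ 3 mo → qualifies.
Qualifying: Product A, Product C. Lowest rate is 8.56% → Product C.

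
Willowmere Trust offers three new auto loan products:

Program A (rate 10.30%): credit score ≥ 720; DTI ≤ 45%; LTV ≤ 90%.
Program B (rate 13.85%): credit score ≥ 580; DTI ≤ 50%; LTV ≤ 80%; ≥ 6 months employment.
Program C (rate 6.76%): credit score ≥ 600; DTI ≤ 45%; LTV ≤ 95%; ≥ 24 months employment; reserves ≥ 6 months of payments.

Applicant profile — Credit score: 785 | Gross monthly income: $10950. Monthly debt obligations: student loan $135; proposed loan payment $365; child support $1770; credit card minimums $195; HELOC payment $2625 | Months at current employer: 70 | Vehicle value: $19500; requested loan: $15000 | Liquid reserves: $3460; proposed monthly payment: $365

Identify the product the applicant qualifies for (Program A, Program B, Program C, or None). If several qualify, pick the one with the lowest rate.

Total debts = (135 + 365 + 1,770 + 195 + 2,625) = 5,090; DTI = 5,090/10,950 = 46.5%.
LTV = 15,000/19,500 = 76.9%.
Reserves = 3,460/365 = 9.5 months.
Program A: score 785 ≥ 720; DTI 46.5% > 45%; LTV 76.9% ≤ 90% → does not qualify.
Program B: score 785 ≥ 580; DTI 46.5% ≤ 50%; LTV 76.9% ≤ 80%; employment 70 ≥ 6 mo → qualifies.
Program C: score 785 ≥ 600; DTI 46.5% > 45%; LTV 76.9% ≤ 95%; employment 70 ≥ 24 mo; reserves 9.5 ≥ 6 mo → does not qualify.

Program B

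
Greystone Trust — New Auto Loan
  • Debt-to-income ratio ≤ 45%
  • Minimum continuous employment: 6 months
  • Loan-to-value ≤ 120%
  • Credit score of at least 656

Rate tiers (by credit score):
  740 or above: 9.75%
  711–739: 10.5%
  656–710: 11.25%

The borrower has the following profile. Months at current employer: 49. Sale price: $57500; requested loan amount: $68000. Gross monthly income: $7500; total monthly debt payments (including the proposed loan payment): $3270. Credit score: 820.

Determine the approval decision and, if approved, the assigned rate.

Credit score 820 ≥ 656 (meets minimum)
Debt-to-income = 3,270/7,500 = 43.6% — meets 45% limit
LTV = 68,000/57,500 = 118.3% ≤ 120%
Employment 49 ≥ 6 months
All requirements met. Score 820 falls in the 740 or above tier → 9.75%.

Approved at 9.75%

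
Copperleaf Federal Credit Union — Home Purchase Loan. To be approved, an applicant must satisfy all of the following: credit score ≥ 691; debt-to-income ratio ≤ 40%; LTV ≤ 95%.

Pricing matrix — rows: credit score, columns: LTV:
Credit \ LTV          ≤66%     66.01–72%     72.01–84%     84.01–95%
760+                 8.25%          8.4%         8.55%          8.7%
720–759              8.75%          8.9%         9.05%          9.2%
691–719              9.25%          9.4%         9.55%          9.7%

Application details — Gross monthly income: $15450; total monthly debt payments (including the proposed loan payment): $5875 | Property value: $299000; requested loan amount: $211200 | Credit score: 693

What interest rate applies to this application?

9.4%

Credit score 693 ≥ 691; Debt-to-income = 5,875/15,450 = 38% — meets 40% limit
Loan-to-value = 211,200/299,000 = 70.6% — pass (95% max)
Row: 693 falls in 691–719. Column: 70.6% falls in 66.01–72%. Rate = 9.4%.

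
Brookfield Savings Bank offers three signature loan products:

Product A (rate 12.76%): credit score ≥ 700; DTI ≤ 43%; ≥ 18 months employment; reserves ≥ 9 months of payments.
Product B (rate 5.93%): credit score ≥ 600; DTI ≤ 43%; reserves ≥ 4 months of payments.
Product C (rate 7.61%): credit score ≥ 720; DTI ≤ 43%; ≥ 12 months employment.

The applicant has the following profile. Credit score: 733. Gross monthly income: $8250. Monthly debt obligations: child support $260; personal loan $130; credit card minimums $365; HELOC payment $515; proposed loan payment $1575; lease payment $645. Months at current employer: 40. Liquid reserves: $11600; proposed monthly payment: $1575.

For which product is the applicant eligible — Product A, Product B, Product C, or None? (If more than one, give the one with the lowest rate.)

Total debts = (260 + 130 + 365 + 515 + 1,575 + 645) = 3,490; DTI = 3,490/8,250 = 42.3%.
Reserves = 11,600/1,575 = 7.4 months.
Product A: score 733 ≥ 700; DTI 42.3% ≤ 43%; employment 40 ≥ 18 mo; reserves 7.4 < 9 mo → does not qualify.
Product B: score 733 ≥ 600; DTI 42.3% ≤ 43%; reserves 7.4 ≥ 4 mo → qualifies.
Product C: score 733 ≥ 720; DTI 42.3% ≤ 43%; employment 40 ≥ 12 mo → qualifies.
Qualifying: Product B, Product C. Lowest rate is 5.93% → Product B.

Product B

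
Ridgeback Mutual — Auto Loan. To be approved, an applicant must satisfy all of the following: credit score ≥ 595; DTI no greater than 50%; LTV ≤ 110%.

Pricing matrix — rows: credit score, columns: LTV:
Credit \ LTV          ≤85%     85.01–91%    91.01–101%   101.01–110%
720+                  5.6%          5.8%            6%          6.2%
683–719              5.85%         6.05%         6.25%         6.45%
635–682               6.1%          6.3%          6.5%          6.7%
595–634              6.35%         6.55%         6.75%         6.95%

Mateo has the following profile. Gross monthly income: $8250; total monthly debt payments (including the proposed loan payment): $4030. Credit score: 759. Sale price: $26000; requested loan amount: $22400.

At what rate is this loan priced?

Credit score 759 ≥ 595; Debt-to-income = 4,030/8,250 = 48.8% — meets 50% limit
LTV: 22,400 ÷ 26,000 = 86.2%, within 110% cap
Score 759 is in the 720+ band; LTV 86.2% is in the 85.01–91% band → 5.8%.

5.8%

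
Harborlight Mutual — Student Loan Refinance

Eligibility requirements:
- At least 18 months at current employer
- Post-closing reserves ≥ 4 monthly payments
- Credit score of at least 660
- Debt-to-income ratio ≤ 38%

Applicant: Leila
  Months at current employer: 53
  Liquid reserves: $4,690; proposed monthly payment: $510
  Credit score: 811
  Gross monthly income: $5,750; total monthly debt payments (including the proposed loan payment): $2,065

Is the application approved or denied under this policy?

Approved

Employment 53 ≥ 18 months
Liquid reserves cover 4,690/510 = 9.2 months — ≥ 4 required
Credit score 811 ≥ 660 (meets)
DTI = 2,065/5,750 = 35.9% ≤ 38%
All criteria satisfied.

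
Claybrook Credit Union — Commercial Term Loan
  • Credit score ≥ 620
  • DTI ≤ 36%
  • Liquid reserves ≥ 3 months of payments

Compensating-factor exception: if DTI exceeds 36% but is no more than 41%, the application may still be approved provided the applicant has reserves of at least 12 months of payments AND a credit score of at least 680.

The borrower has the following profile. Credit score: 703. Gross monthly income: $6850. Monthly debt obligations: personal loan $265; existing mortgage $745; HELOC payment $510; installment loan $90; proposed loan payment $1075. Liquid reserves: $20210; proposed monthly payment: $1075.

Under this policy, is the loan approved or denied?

Credit score 703 ≥ 620 (meets base)
Total debts = (265 + 745 + 510 + 90 + 1,075) = 2,685. DTI = 2,685/6,850 = 39.2% > 36% — standard DTI limit exceeded.
Liquid reserves cover 20,210/1,075 = 18.8 months — ≥ 3 required
DTI 39.2% is within the 36%–41% exception band; checking compensating factors.
Reserves 18.8 ≥ 12 months; credit score 703 ≥ 680.
Both compensating conditions met → exception applies.

Approved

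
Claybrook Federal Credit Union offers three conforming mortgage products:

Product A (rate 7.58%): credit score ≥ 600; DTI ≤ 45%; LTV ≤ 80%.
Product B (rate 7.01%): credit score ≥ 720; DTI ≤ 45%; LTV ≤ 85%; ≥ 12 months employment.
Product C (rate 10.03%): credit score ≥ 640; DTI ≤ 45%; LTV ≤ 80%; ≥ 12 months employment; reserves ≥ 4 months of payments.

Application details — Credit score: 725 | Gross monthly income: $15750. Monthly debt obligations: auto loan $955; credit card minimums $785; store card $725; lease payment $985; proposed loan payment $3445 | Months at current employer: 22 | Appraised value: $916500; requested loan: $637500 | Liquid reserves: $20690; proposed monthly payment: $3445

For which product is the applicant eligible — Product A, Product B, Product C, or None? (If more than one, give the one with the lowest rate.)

Product B

Total debts = (955 + 785 + 725 + 985 + 3,445) = 6,895; DTI = 6,895/15,750 = 43.8%.
LTV = 637,500/916,500 = 69.6%.
Reserves = 20,690/3,445 = 6.0 months.
Product A: score 725 ≥ 600; DTI 43.8% ≤ 45%; LTV 69.6% ≤ 80% → qualifies.
Product B: score 725 ≥ 720; DTI 43.8% ≤ 45%; LTV 69.6% ≤ 85%; employment 22 ≥ 12 mo → qualifies.
Product C: score 725 ≥ 640; DTI 43.8% ≤ 45%; LTV 69.6% ≤ 80%; employment 22 ≥ 12 mo; reserves 6.0 ≥ 4 mo → qualifies.
Qualifying: Product A, Product B, Product C. Lowest rate is 7.01% → Product B.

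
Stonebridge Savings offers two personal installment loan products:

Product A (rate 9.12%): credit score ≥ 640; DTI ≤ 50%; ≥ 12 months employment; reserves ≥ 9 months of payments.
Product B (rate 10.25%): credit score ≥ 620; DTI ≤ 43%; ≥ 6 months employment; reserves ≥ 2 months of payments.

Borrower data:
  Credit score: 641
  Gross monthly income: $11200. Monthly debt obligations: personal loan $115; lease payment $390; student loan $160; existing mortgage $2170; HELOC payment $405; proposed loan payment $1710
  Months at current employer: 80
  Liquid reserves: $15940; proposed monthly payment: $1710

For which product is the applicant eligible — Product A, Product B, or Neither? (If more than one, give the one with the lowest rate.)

Product A

Total debts = (115 + 390 + 160 + 2,170 + 405 + 1,710) = 4,950; DTI = 4,950/11,200 = 44.2%.
Reserves = 15,940/1,710 = 9.3 months.
Product A: score 641 ≥ 640; DTI 44.2% ≤ 50%; employment 80 ≥ 12 mo; reserves 9.3 ≥ 9 mo → qualifies.
Product B: score 641 ≥ 620; DTI 44.2% > 43%; employment 80 ≥ 6 mo; reserves 9.3 ≥ 2 mo → does not qualify.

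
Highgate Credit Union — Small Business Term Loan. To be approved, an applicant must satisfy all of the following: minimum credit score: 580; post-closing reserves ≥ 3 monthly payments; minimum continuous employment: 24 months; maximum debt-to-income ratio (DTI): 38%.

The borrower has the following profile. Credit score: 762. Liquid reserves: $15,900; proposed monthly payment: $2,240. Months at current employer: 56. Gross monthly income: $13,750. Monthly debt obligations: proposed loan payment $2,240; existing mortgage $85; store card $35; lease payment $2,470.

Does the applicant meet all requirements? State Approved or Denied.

Approved

Credit score 762 ≥ 580 (meets)
Reserves = 15,900/2,240 = 7.1 months ≥ 3
Employment 56 ≥ 24 months
Total monthly debts = (2,240 + 85 + 35 + 2,470) = 4,830. DTI = 4,830/13,750 = 35.1% ≤ 38%
All criteria satisfied.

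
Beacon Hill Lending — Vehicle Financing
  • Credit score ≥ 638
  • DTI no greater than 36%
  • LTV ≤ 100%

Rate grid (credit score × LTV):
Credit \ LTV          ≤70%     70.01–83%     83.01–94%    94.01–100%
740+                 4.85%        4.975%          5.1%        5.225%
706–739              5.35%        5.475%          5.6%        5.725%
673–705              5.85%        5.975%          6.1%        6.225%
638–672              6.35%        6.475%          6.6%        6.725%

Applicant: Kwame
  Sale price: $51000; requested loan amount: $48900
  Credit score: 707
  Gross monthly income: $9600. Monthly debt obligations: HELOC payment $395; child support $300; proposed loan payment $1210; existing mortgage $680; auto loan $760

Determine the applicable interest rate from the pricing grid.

Credit score 707 ≥ 638; Total monthly debts = (395 + 300 + 1,210 + 680 + 760) = 3,345. DTI = 3,345/9,600 = 34.8% ≤ 36%
LTV = 48,900/51,000 = 95.9% ≤ 100%
Score 707 is in the 706–739 band; LTV 95.9% is in the 94.01–100% band → 5.725%.

5.725%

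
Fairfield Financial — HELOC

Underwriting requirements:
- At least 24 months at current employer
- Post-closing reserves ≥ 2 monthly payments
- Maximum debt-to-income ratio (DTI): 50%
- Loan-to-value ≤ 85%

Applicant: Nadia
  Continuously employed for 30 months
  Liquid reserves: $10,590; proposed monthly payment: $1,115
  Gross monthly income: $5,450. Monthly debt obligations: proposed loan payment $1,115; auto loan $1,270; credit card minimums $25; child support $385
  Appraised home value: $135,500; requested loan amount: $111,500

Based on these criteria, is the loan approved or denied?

Denied

Employment 30 ≥ 24 months
Reserves = 10,590/1,115 = 9.5 months ≥ 2
Total monthly debts = (1,115 + 1,270 + 25 + 385) = 2,795. Debt-to-income = 2,795/5,450 = 51.3% — over 50% limit
Loan-to-value = 111,500/135,500 = 82.3% — pass (85% max)
Fails on DTI.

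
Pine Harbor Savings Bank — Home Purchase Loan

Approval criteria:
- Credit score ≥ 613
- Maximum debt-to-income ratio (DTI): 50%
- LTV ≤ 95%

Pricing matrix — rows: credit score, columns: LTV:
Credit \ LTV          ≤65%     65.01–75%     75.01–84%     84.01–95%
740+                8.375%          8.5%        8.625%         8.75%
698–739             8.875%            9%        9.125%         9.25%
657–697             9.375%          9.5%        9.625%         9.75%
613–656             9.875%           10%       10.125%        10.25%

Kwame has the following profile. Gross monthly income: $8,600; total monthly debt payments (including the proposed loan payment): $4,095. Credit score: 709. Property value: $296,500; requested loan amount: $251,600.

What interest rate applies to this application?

9.25%

Credit score 709 ≥ 613; Debt-to-income = 4,095/8,600 = 47.6% — meets 50% limit
LTV: 251,600 ÷ 296,500 = 84.9%, within 95% cap
Credit 709 → row 698–739; LTV 84.9% → column 84.01–95%. Grid cell → 9.25%.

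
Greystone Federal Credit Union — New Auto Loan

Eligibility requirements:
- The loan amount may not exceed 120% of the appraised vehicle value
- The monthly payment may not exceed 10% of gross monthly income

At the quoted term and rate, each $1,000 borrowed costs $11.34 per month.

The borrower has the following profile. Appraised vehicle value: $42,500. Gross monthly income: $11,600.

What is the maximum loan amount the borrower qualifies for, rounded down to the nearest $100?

Payment cap: 10% × $11,600 = $1,160/month.
At $11.34 per $1,000, that supports 1,160/11.34 × 1,000 ≈ $102,292 → $102,200.
LTV cap: 120% × $42,500 = $51,000 → $51,000.
Binding constraint: loan-to-value.

$51,000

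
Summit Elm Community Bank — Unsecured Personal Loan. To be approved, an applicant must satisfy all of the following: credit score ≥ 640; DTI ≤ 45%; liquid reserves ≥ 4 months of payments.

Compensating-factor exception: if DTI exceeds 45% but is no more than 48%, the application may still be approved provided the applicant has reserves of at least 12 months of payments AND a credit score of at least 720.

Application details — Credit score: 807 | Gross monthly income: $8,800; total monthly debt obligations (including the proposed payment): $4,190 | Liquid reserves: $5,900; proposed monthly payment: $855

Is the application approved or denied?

Credit score 807 ≥ 640 (meets base)
DTI: 4,190 ÷ 8,800 = 47.6%, over the 45% base limit.
Reserves: 5,900 ÷ 855 = 6.9 months (meets 4-month minimum)
47.6% falls in the override range (45%–48%), so the compensating-factor test applies.
Override check — reserves: 6.9 mo (short of 12); score: 807 (ok).
Override conditions not both satisfied; exception does not apply.

Denied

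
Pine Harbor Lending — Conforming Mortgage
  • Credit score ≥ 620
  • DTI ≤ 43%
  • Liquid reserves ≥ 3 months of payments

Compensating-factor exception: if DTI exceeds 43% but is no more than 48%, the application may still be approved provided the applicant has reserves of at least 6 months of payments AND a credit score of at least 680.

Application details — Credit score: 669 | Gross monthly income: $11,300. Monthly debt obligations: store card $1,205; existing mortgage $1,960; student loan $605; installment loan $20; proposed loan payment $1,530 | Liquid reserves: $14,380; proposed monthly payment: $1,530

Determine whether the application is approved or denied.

Credit score 669 ≥ 620 (meets base)
Total debts = (1,205 + 1,960 + 605 + 20 + 1,530) = 5,320. DTI = 5,320/11,300 = 47.1% > 43% — standard DTI limit exceeded.
Liquid reserves cover 14,380/1,530 = 9.4 months — ≥ 3 required
47.1% falls in the override range (43%–48%), so the compensating-factor test applies.
Reserves 9.4 ≥ 6 months; credit score 669 < 680.
Override conditions not both satisfied; exception does not apply.

Denied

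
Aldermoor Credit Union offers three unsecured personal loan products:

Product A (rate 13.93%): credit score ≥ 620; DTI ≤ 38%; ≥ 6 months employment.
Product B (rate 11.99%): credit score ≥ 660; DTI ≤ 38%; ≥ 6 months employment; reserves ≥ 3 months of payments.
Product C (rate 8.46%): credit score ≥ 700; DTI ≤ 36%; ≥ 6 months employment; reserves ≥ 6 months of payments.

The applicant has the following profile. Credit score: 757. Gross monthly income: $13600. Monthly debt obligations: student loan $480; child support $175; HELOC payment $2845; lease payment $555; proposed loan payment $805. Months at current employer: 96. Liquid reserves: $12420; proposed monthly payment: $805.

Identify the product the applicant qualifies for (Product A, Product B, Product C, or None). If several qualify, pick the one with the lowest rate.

Product C

Total debts = (480 + 175 + 2,845 + 555 + 805) = 4,860; DTI = 4,860/13,600 = 35.7%.
Reserves = 12,420/805 = 15.4 months.
Product A: score 757 ≥ 620; DTI 35.7% ≤ 38%; employment 96 ≥ 6 mo → qualifies.
Product B: score 757 ≥ 660; DTI 35.7% ≤ 38%; employment 96 ≥ 6 mo; reserves 15.4 ≥ 3 mo → qualifies.
Product C: score 757 ≥ 700; DTI 35.7% ≤ 36%; employment 96 ≥ 6 mo; reserves 15.4 ≥ 6 mo → qualifies.
Qualifying: Product A, Product B, Product C. Lowest rate is 8.46% → Product C.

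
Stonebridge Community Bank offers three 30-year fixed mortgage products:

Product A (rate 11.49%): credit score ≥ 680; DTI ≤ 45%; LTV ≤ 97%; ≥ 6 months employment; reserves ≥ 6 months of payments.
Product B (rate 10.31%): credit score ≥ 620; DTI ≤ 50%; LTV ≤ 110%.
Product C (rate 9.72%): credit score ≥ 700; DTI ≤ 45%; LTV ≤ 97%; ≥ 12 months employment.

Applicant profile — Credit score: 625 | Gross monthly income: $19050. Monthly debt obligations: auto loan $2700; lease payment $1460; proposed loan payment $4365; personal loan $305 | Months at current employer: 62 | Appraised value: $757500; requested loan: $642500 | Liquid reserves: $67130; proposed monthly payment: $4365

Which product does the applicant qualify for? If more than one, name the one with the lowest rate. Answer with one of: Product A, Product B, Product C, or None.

Product B

Total debts = (2,700 + 1,460 + 4,365 + 305) = 8,830; DTI = 8,830/19,050 = 46.4%.
LTV = 642,500/757,500 = 84.8%.
Reserves = 67,130/4,365 = 15.4 months.
Product A: score 625 < 680; DTI 46.4% > 45%; LTV 84.8% ≤ 97%; employment 62 ≥ 6 mo; reserves 15.4 ≥ 6 mo → does not qualify.
Product B: score 625 ≥ 620; DTI 46.4% ≤ 50%; LTV 84.8% ≤ 110% → qualifies.
Product C: score 625 < 700; DTI 46.4% > 45%; LTV 84.8% ≤ 97%; employment 62 ≥ 12 mo → does not qualify.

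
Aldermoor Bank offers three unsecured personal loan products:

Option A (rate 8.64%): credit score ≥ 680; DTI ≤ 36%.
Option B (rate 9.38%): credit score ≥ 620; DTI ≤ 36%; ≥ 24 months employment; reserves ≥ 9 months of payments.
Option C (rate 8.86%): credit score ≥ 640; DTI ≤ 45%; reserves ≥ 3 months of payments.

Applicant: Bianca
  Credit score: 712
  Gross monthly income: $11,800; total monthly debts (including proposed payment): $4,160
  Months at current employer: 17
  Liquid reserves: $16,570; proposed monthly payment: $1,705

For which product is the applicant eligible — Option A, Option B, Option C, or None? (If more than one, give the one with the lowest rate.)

DTI = 4,160/11,800 = 35.3%.
Reserves = 16,570/1,705 = 9.7 months.
Option A: score 712 ≥ 680; DTI 35.3% ≤ 36% → qualifies.
Option B: score 712 ≥ 620; DTI 35.3% ≤ 36%; employment 17 < 24 mo; reserves 9.7 ≥ 9 mo → does not qualify.
Option C: score 712 ≥ 640; DTI 35.3% ≤ 45%; reserves 9.7 ≥ 3 mo → qualifies.
Qualifying: Option A, Option C. Lowest rate is 8.64% → Option A.

Option A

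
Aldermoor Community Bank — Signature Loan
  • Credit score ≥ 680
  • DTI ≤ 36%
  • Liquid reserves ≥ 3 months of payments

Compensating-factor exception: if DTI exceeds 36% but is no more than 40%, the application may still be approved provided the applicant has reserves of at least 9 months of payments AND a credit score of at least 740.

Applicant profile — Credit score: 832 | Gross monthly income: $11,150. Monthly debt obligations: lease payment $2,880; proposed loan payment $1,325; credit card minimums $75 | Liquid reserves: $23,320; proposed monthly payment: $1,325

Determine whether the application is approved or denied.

Credit score 832 ≥ 680 (meets base)
Total debts = (2,880 + 1,325 + 75) = 4,280. DTI = 4,280/11,150 = 38.4% > 36% — standard DTI limit exceeded.
Reserves: 23,320 ÷ 1,325 = 17.6 months (meets 3-month minimum)
38.4% falls in the override range (36%–40%), so the compensating-factor test applies.
Override check — reserves: 17.6 mo (ok); score: 832 (ok).
Both override conditions satisfied; DTI exception granted.

Approved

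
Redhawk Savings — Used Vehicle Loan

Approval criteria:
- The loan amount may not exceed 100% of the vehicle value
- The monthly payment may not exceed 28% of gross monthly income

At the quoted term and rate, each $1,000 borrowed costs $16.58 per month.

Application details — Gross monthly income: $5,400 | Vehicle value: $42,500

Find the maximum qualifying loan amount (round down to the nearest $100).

$42,500

Payment cap: 28% × $5,400 = $1,512/month.
At $16.58 per $1,000, that supports 1,512/16.58 × 1,000 ≈ $91,194 → $91,100.
LTV cap: 100% × $42,500 = $42,500 → $42,500.
Binding constraint: loan-to-value.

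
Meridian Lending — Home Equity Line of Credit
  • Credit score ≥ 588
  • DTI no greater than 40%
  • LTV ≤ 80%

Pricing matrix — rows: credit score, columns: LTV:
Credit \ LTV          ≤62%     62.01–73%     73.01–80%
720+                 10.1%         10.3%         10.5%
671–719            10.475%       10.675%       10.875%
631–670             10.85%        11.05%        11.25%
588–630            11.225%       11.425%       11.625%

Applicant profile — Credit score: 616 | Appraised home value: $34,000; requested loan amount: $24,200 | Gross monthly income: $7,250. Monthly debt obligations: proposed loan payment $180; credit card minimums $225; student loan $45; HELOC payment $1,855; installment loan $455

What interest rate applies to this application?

Credit score 616 ≥ 588; Total monthly debts = (180 + 225 + 45 + 1,855 + 455) = 2,760. DTI = 2,760/7,250 = 38.1% ≤ 40%
Loan-to-value = 24,200/34,000 = 71.2% — pass (80% max)
Score 616 is in the 588–630 band; LTV 71.2% is in the 62.01–73% band → 11.425%.

11.425%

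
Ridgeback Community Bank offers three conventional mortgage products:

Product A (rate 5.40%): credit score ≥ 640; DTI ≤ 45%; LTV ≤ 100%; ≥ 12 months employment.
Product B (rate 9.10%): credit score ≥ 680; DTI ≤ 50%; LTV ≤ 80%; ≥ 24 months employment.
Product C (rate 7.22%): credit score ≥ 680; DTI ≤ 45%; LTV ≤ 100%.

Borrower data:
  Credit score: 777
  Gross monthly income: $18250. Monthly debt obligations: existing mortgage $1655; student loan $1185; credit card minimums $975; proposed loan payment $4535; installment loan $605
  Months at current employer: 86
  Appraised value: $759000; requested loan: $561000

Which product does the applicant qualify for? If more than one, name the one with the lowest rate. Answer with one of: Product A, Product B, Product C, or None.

Total debts = (1,655 + 1,185 + 975 + 4,535 + 605) = 8,955; DTI = 8,955/18,250 = 49.1%.
LTV = 561,000/759,000 = 73.9%.
Product A: score 777 ≥ 640; DTI 49.1% > 45%; LTV 73.9% ≤ 100%; employment 86 ≥ 12 mo → does not qualify.
Product B: score 777 ≥ 680; DTI 49.1% ≤ 50%; LTV 73.9% ≤ 80%; employment 86 ≥ 24 mo → qualifies.
Product C: score 777 ≥ 680; DTI 49.1% > 45%; LTV 73.9% ≤ 100% → does not qualify.

Product B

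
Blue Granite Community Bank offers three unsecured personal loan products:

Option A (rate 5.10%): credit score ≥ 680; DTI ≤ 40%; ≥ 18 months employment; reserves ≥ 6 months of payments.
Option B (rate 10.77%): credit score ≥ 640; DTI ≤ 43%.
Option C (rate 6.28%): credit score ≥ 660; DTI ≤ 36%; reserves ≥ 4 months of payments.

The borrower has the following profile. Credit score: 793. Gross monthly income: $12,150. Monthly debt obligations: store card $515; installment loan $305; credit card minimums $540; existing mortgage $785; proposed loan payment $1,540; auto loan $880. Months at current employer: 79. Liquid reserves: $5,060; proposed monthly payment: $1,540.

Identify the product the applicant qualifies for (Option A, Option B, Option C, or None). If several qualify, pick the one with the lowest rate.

Option B

Total debts = (515 + 305 + 540 + 785 + 1,540 + 880) = 4,565; DTI = 4,565/12,150 = 37.6%.
Reserves = 5,060/1,540 = 3.3 months.
Option A: score 793 ≥ 680; DTI 37.6% ≤ 40%; employment 79 ≥ 18 mo; reserves 3.3 < 6 mo → does not qualify.
Option B: score 793 ≥ 640; DTI 37.6% ≤ 43% → qualifies.
Option C: score 793 ≥ 660; DTI 37.6% > 36%; reserves 3.3 < 4 mo → does not qualify.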